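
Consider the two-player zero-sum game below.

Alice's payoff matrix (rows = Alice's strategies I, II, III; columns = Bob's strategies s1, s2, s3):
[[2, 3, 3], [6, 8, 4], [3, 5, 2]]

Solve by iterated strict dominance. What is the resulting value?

Column s2 is strictly dominated by s1 for Bob (2<3, 6<8, 3<5); eliminate s2.
Row III is strictly dominated by row II (6>3, 4>2); eliminate III.
Row I is strictly dominated by row II (6>2, 4>3); eliminate I.
Column s1 is strictly dominated by s3 for Bob (4<6); eliminate s1.
Only (II, s3) remains, with payoff 4.

4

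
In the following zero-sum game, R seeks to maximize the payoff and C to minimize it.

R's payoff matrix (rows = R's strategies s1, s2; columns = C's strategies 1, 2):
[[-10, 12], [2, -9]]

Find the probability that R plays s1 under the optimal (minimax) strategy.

Row minima are -10 and -9, so R's maximin is -9; column maxima are 2 and 12, so C's minimax is 2. These differ, so the equilibrium is in mixed strategies.
Let R play s1 with probability p. C is indifferent when −10p + 2(1−p) = 12p − 9(1−p), giving p = 1/3.

1/3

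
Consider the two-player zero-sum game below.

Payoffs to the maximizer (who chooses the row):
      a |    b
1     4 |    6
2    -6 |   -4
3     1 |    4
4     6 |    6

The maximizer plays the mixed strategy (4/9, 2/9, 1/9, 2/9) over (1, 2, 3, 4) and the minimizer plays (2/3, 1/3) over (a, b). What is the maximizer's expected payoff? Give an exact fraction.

Against (2/3, 1/3), each row's expected payoff is 1: 14/3; 2: -16/3; 3: 2; 4: 6.
Taking the (4/9, 2/9, 1/9, 2/9)-weighted average: (4/9)·(14/3) + (2/9)·(-16/3) + (1/9)·(2) + (2/9)·(6) = 22/9.

22/9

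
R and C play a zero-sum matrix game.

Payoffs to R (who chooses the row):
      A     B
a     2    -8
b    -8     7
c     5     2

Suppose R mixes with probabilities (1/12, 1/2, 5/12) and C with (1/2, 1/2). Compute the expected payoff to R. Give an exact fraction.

23/24

Against (1/2, 1/2), each row's expected payoff is a: -3; b: -1/2; c: 7/2.
Taking the (1/12, 1/2, 5/12)-weighted average: (1/12)·(-3) + (1/2)·(-1/2) + (5/12)·(7/2) = 23/24.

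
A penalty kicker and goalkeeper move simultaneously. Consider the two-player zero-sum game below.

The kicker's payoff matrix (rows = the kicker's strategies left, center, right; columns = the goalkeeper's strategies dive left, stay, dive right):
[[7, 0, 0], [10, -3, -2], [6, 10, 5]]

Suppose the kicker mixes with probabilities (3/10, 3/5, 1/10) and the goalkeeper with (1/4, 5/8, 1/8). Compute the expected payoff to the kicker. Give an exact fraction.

Against (1/4, 5/8, 1/8), each row's expected payoff is left: 7/4; center: 3/8; right: 67/8.
Taking the (3/10, 3/5, 1/10)-weighted average: (3/10)·(7/4) + (3/5)·(3/8) + (1/10)·(67/8) = 127/80.

127/80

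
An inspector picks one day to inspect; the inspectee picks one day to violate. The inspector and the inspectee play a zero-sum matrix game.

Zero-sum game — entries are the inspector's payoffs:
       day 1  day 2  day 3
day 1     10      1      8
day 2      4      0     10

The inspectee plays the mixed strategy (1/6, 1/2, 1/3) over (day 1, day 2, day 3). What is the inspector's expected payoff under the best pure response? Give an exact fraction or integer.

29/6

day 1: (10)·(1/6) + (1)·(1/2) + (8)·(1/3) = 29/6.
day 2: (4)·(1/6) + (0)·(1/2) + (10)·(1/3) = 4.
The best pure response is day 1 with expected payoff 29/6.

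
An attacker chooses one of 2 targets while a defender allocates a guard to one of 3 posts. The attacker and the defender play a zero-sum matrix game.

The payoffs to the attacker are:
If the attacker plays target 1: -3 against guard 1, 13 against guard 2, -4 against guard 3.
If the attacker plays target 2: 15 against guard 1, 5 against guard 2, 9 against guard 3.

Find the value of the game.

Column guard 1 is strictly dominated by guard 3 for the defender (it gives the attacker more in every row).
The remaining 2×2 game on (target 1, target 2) × (guard 2, guard 3) has no saddle point. Let the attacker play target 1 with probability p; indifference gives 13p + 5(1−p) = −4p + 9(1−p), so p = 4/21.
Similarly the defender's optimal q on guard 2 is 13/21, and the value is 13·(13/21) + (-4)·(8/21) = 137/21.

137/21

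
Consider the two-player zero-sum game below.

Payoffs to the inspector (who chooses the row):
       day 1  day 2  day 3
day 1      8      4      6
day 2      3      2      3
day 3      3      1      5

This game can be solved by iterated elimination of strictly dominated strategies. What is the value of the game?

4

Column day 3 is strictly dominated by day 2 for the inspectee (4<6, 2<3, 1<5); eliminate day 3.
Row day 2 is strictly dominated by row day 1 (8>3, 4>2); eliminate day 2.
Row day 3 is strictly dominated by row day 1 (8>3, 4>1); eliminate day 3.
Column day 1 is strictly dominated by day 2 for the inspectee (4<8); eliminate day 1.
Only (day 1, day 2) remains, with payoff 4.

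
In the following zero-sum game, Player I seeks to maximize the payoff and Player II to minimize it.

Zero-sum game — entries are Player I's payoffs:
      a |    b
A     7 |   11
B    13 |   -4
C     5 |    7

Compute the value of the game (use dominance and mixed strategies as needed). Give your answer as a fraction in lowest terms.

57/7

Row C is strictly dominated by row A, so Player I never plays it.
The remaining 2×2 game on (A, B) × (a, b) has no saddle point. Let Player I play A with probability p; indifference gives 7p + 13(1−p) = 11p − 4(1−p), so p = 17/21.
Similarly Player II's optimal q on a is 5/7, and the value is 7·(5/7) + (11)·(2/7) = 57/7.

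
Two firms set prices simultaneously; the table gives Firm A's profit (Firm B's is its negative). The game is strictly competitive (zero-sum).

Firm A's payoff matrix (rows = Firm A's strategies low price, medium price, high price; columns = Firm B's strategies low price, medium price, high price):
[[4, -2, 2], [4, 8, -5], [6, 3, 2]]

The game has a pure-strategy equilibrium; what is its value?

Row minima: -2, -5, 2 → Firm A's maximin is 2.
Column maxima: 6, 8, 2 → Firm B's minimax is 2.
They coincide at (high price, high price), so the value is 2.

2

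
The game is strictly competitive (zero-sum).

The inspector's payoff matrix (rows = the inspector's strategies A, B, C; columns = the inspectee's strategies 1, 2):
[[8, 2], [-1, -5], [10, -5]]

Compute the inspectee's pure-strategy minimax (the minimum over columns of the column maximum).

2

The worst case (largest entry) in each column is 1: 10, 2: 2.
The best (smallest) of these is 2.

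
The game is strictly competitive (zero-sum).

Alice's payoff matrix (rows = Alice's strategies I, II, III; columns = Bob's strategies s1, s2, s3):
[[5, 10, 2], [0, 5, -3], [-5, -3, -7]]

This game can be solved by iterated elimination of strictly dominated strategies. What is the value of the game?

2

Row II is strictly dominated by row I (5>0, 10>5, 2>-3); eliminate II.
Row III is strictly dominated by row I (5>-5, 10>-3, 2>-7); eliminate III.
Column s1 is strictly dominated by s3 for Bob (2<5); eliminate s1.
Column s2 is strictly dominated by s3 for Bob (2<10); eliminate s2.
Only (I, s3) remains, with payoff 2.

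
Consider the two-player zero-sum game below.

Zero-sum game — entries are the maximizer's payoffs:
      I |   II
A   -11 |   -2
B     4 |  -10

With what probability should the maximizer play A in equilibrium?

14/23

Row minima are -11 and -10, so the maximizer's maximin is -10; column maxima are 4 and -2, so the minimizer's minimax is -2. These differ, so the equilibrium is in mixed strategies.
Let the maximizer play A with probability p. The minimizer is indifferent when −11p + 4(1−p) = −2p − 10(1−p), giving p = 14/23.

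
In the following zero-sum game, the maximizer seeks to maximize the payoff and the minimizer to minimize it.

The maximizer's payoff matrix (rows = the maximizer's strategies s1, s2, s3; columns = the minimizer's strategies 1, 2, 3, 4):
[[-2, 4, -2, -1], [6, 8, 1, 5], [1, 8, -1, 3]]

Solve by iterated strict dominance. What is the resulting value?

Row s1 is strictly dominated by row s2 (6>-2, 8>4, 1>-2, 5>-1); eliminate s1.
Column 2 is strictly dominated by 1 for the minimizer (6<8, 1<8); eliminate 2.
Row s3 is strictly dominated by row s2 (6>1, 1>-1, 5>3); eliminate s3.
Column 1 is strictly dominated by 3 for the minimizer (1<6); eliminate 1.
Column 4 is strictly dominated by 3 for the minimizer (1<5); eliminate 4.
Only (s2, 3) remains, with payoff 1.

1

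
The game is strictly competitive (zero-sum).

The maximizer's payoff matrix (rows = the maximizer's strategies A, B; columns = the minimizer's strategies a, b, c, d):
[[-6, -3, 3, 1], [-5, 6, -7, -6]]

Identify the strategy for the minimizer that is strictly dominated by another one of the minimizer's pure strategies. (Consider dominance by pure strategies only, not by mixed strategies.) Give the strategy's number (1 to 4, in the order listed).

The minimizer prefers columns that give the maximizer less. Compare b with a: -6 < -3, -5 < 6.
So a strictly dominates b for the minimizer; b is strictly dominated.

2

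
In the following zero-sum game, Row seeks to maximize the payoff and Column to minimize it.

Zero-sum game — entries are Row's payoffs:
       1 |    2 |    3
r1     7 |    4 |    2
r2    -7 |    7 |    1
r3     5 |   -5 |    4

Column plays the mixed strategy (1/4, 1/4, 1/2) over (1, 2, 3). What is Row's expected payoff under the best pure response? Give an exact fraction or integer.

15/4

r1: (7)·(1/4) + (4)·(1/4) + (2)·(1/2) = 15/4.
r2: (-7)·(1/4) + (7)·(1/4) + (1)·(1/2) = 1/2.
r3: (5)·(1/4) + (-5)·(1/4) + (4)·(1/2) = 2.
The best pure response is r1 with expected payoff 15/4.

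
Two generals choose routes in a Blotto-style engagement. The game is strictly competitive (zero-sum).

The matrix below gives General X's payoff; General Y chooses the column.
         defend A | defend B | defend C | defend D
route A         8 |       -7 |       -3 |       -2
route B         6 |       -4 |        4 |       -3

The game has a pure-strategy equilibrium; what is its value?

Row minima: -7, -4 → General X's maximin is -4.
Column maxima: 8, -4, 4, -2 → General Y's minimax is -4.
They coincide at (route B, defend B), so the value is -4.

-4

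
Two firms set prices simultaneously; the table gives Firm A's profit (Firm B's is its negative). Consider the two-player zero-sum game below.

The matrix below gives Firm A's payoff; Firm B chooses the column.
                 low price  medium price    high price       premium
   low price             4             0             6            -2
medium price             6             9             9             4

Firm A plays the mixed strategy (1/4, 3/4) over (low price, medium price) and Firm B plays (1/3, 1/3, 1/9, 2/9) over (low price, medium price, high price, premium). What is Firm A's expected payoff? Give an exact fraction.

50/9

Against (1/3, 1/3, 1/9, 2/9), each row's expected payoff is low price: 14/9; medium price: 62/9.
Taking the (1/4, 3/4)-weighted average: (1/4)·(14/9) + (3/4)·(62/9) = 50/9.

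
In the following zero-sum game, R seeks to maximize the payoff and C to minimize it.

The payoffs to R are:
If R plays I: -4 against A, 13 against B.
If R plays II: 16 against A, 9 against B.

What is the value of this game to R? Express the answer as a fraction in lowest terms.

61/6

Row minima are -4 and 9, so R's maximin is 9; column maxima are 16 and 13, so C's minimax is 13. These differ, so the equilibrium is in mixed strategies.
Let R play I with probability p. C is indifferent when −4p + 16(1−p) = 13p + 9(1−p), giving p = 7/24.
Let C play A with probability q. R is indifferent when −4q + 13(1−q) = 16q + 9(1−q), giving q = 1/6.
The value is -4·(1/6) + (13)·(5/6) = 61/6.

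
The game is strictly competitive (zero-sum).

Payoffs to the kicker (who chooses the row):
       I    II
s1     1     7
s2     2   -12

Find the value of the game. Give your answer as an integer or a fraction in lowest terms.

13/10

Row minima are 1 and -12, so the kicker's maximin is 1; column maxima are 2 and 7, so the goalkeeper's minimax is 2. These differ, so the equilibrium is in mixed strategies.
Let the kicker play s1 with probability p. The goalkeeper is indifferent when p + 2(1−p) = 7p − 12(1−p), giving p = 7/10.
Let the goalkeeper play I with probability q. The kicker is indifferent when q + 7(1−q) = 2q − 12(1−q), giving q = 19/20.
The value is 1·(19/20) + (7)·(1/20) = 13/10.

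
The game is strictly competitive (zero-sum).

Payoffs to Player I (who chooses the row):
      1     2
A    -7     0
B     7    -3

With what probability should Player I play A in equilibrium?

10/17

Row minima are -7 and -3, so Player I's maximin is -3; column maxima are 7 and 0, so Player II's minimax is 0. These differ, so the equilibrium is in mixed strategies.
Let Player I play A with probability p. Player II is indifferent when −7p + 7(1−p) = −3(1−p), giving p = 10/17.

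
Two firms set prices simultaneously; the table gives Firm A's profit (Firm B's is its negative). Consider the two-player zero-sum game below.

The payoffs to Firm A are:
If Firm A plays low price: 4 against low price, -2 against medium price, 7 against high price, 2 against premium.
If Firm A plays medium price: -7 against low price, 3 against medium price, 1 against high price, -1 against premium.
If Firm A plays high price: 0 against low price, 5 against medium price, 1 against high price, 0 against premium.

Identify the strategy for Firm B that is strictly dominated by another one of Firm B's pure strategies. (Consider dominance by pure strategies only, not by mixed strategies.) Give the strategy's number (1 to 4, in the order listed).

3

Firm B prefers columns that give Firm A less. Compare high price with low price: 4 < 7, -7 < 1, 0 < 1.
So low price strictly dominates high price for Firm B; high price is strictly dominated.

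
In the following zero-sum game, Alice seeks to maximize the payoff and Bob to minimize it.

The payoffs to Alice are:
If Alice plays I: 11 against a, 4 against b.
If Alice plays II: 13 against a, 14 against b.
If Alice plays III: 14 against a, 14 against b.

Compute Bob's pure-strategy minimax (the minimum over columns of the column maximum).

14

The worst case (largest entry) in each column is a: 14, b: 14.
The best (smallest) of these is 14.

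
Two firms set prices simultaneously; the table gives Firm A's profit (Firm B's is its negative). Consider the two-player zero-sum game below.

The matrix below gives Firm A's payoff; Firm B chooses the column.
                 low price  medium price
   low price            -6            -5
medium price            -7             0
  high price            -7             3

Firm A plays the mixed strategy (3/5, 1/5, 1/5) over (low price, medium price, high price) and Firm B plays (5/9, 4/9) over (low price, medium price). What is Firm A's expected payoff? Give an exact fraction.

Against (5/9, 4/9), each row's expected payoff is low price: -50/9; medium price: -35/9; high price: -23/9.
Taking the (3/5, 1/5, 1/5)-weighted average: (3/5)·(-50/9) + (1/5)·(-35/9) + (1/5)·(-23/9) = -208/45.

-208/45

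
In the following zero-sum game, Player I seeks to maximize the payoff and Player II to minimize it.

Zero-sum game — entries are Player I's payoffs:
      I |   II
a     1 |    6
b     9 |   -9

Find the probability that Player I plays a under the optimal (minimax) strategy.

Row minima are 1 and -9, so Player I's maximin is 1; column maxima are 9 and 6, so Player II's minimax is 6. These differ, so the equilibrium is in mixed strategies.
Let Player I play a with probability p. Player II is indifferent when p + 9(1−p) = 6p − 9(1−p), giving p = 18/23.

18/23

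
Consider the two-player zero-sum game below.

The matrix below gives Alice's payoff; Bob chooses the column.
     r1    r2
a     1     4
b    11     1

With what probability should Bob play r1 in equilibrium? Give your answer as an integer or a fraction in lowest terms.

3/13

Row minima are 1 and 1, so Alice's maximin is 1; column maxima are 11 and 4, so Bob's minimax is 4. These differ, so the equilibrium is in mixed strategies.
Let Bob play r1 with probability q. Alice is indifferent when q + 4(1−q) = 11q + (1−q), giving q = 3/13.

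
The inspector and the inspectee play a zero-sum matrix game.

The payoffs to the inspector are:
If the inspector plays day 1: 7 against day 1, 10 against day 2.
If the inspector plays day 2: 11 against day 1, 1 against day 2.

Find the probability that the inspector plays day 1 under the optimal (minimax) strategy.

10/13

Row minima are 7 and 1, so the inspector's maximin is 7; column maxima are 11 and 10, so the inspectee's minimax is 10. These differ, so the equilibrium is in mixed strategies.
Let the inspector play day 1 with probability p. The inspectee is indifferent when 7p + 11(1−p) = 10p + (1−p), giving p = 10/13.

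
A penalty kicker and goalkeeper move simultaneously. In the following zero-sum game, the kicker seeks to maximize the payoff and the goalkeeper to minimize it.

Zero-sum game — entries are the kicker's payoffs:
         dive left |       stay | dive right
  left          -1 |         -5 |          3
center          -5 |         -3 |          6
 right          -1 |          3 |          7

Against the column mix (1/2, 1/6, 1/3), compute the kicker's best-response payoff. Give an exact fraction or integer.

7/3

left: (-1)·(1/2) + (-5)·(1/6) + (3)·(1/3) = -1/3.
center: (-5)·(1/2) + (-3)·(1/6) + (6)·(1/3) = -1.
right: (-1)·(1/2) + (3)·(1/6) + (7)·(1/3) = 7/3.
The best pure response is right with expected payoff 7/3.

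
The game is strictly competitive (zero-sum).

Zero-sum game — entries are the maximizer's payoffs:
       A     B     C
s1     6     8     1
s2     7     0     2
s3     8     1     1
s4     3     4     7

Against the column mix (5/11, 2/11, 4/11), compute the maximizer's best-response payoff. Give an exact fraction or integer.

s1: (6)·(5/11) + (8)·(2/11) + (1)·(4/11) = 50/11.
s2: (7)·(5/11) + (0)·(2/11) + (2)·(4/11) = 43/11.
s3: (8)·(5/11) + (1)·(2/11) + (1)·(4/11) = 46/11.
s4: (3)·(5/11) + (4)·(2/11) + (7)·(4/11) = 51/11.
The best pure response is s4 with expected payoff 51/11.

51/11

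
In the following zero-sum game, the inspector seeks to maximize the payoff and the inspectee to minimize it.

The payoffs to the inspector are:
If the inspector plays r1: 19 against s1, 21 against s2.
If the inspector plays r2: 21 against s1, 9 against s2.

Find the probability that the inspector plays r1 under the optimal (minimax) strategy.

Row minima are 19 and 9, so the inspector's maximin is 19; column maxima are 21 and 21, so the inspectee's minimax is 21. These differ, so the equilibrium is in mixed strategies.
Let the inspector play r1 with probability p. The inspectee is indifferent when 19p + 21(1−p) = 21p + 9(1−p), giving p = 6/7.

6/7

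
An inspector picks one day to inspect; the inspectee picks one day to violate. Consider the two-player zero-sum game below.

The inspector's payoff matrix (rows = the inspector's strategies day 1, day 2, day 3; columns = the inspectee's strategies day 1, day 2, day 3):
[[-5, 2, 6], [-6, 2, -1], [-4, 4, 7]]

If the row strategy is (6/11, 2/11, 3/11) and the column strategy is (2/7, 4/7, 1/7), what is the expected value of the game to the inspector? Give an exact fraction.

Against (2/7, 4/7, 1/7), each row's expected payoff is day 1: 4/7; day 2: -5/7; day 3: 15/7.
Taking the (6/11, 2/11, 3/11)-weighted average: (6/11)·(4/7) + (2/11)·(-5/7) + (3/11)·(15/7) = 59/77.

59/77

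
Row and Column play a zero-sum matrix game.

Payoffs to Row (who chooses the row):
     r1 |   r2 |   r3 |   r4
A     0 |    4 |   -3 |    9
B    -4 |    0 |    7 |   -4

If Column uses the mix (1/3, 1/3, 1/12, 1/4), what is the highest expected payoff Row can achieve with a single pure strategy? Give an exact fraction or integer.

A: (0)·(1/3) + (4)·(1/3) + (-3)·(1/12) + (9)·(1/4) = 10/3.
B: (-4)·(1/3) + (0)·(1/3) + (7)·(1/12) + (-4)·(1/4) = -7/4.
The best pure response is A with expected payoff 10/3.

10/3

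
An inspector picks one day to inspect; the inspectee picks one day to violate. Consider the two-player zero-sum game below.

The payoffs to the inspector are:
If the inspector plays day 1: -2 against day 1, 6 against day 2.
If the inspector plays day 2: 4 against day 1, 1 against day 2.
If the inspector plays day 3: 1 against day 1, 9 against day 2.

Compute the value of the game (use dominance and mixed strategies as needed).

Row day 1 is strictly dominated by row day 3, so the inspector never plays it.
The remaining 2×2 game on (day 2, day 3) × (day 1, day 2) has no saddle point. Let the inspector play day 2 with probability p; indifference gives 4p + (1−p) = p + 9(1−p), so p = 8/11.
Similarly the inspectee's optimal q on day 1 is 8/11, and the value is 4·(8/11) + (1)·(3/11) = 35/11.

35/11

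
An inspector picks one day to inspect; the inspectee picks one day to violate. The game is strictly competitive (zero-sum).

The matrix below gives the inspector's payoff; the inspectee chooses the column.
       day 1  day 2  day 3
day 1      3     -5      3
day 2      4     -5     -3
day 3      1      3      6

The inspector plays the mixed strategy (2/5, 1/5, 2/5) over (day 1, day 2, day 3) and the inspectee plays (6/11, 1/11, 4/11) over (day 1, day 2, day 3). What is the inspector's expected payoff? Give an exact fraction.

123/55

Against (6/11, 1/11, 4/11), each row's expected payoff is day 1: 25/11; day 2: 7/11; day 3: 3.
Taking the (2/5, 1/5, 2/5)-weighted average: (2/5)·(25/11) + (1/5)·(7/11) + (2/5)·(3) = 123/55.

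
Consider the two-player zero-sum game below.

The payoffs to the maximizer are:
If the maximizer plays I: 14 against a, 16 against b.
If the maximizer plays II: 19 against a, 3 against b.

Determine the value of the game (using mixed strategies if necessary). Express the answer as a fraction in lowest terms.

131/9

Row minima are 14 and 3, so the maximizer's maximin is 14; column maxima are 19 and 16, so the minimizer's minimax is 16. These differ, so the equilibrium is in mixed strategies.
Let the maximizer play I with probability p. The minimizer is indifferent when 14p + 19(1−p) = 16p + 3(1−p), giving p = 8/9.
Let the minimizer play a with probability q. The maximizer is indifferent when 14q + 16(1−q) = 19q + 3(1−q), giving q = 13/18.
The value is 14·(13/18) + (16)·(5/18) = 131/9.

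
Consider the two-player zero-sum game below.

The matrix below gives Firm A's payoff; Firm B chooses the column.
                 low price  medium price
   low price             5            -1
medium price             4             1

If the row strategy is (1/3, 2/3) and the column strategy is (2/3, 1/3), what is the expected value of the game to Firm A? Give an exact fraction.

3

Against (2/3, 1/3), each row's expected payoff is low price: 3; medium price: 3.
Taking the (1/3, 2/3)-weighted average: (1/3)·(3) + (2/3)·(3) = 3.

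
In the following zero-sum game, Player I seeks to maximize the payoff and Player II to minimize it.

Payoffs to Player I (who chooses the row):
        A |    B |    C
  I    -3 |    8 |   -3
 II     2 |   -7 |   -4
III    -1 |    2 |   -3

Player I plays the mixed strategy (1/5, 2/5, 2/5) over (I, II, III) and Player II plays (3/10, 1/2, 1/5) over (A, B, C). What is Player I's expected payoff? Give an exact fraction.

Against (3/10, 1/2, 1/5), each row's expected payoff is I: 5/2; II: -37/10; III: 1/10.
Taking the (1/5, 2/5, 2/5)-weighted average: (1/5)·(5/2) + (2/5)·(-37/10) + (2/5)·(1/10) = -47/50.

-47/50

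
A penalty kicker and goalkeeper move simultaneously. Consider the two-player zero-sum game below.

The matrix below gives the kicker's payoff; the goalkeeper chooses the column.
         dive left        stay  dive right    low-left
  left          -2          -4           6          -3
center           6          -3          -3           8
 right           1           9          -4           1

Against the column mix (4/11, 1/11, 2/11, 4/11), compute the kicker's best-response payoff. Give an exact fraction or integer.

left: (-2)·(4/11) + (-4)·(1/11) + (6)·(2/11) + (-3)·(4/11) = -12/11.
center: (6)·(4/11) + (-3)·(1/11) + (-3)·(2/11) + (8)·(4/11) = 47/11.
right: (1)·(4/11) + (9)·(1/11) + (-4)·(2/11) + (1)·(4/11) = 9/11.
The best pure response is center with expected payoff 47/11.

47/11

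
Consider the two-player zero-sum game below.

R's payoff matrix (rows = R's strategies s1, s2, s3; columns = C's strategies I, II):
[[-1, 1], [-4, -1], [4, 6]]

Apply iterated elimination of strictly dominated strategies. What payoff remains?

4

Row s2 is strictly dominated by row s1 (-1>-4, 1>-1); eliminate s2.
Column II is strictly dominated by I for C (-1<1, 4<6); eliminate II.
Row s1 is strictly dominated by row s3 (4>-1); eliminate s1.
Only (s3, I) remains, with payoff 4.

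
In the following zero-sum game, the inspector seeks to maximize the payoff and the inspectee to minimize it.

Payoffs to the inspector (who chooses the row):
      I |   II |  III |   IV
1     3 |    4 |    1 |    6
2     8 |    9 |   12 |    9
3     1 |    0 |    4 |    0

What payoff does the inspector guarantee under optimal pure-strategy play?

Row minima: 1, 8, 0 → the inspector's maximin is 8.
Column maxima: 8, 9, 12, 9 → the inspectee's minimax is 8.
They coincide at (2, I), so the value is 8.

8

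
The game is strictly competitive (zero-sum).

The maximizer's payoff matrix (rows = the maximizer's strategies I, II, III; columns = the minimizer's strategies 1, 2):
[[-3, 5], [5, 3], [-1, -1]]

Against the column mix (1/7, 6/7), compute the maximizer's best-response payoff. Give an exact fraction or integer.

I: (-3)·(1/7) + (5)·(6/7) = 27/7.
II: (5)·(1/7) + (3)·(6/7) = 23/7.
III: (-1)·(1/7) + (-1)·(6/7) = -1.
The best pure response is I with expected payoff 27/7.

27/7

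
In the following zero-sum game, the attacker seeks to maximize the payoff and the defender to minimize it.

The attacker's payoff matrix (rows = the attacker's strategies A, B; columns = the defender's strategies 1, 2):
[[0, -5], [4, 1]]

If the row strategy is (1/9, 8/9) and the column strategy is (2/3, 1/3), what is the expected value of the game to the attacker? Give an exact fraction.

Against (2/3, 1/3), each row's expected payoff is A: -5/3; B: 3.
Taking the (1/9, 8/9)-weighted average: (1/9)·(-5/3) + (8/9)·(3) = 67/27.

67/27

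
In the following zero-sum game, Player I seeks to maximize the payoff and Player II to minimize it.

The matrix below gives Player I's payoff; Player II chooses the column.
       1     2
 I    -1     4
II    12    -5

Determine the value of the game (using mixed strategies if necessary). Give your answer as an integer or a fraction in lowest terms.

43/22

Row minima are -1 and -5, so Player I's maximin is -1; column maxima are 12 and 4, so Player II's minimax is 4. These differ, so the equilibrium is in mixed strategies.
Let Player I play I with probability p. Player II is indifferent when −p + 12(1−p) = 4p − 5(1−p), giving p = 17/22.
Let Player II play 1 with probability q. Player I is indifferent when −q + 4(1−q) = 12q − 5(1−q), giving q = 9/22.
The value is -1·(9/22) + (4)·(13/22) = 43/22.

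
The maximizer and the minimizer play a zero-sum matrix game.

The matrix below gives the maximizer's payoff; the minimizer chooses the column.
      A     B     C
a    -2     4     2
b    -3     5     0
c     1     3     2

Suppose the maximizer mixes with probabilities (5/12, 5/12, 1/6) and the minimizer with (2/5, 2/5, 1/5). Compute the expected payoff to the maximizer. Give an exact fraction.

7/6

Against (2/5, 2/5, 1/5), each row's expected payoff is a: 6/5; b: 4/5; c: 2.
Taking the (5/12, 5/12, 1/6)-weighted average: (5/12)·(6/5) + (5/12)·(4/5) + (1/6)·(2) = 7/6.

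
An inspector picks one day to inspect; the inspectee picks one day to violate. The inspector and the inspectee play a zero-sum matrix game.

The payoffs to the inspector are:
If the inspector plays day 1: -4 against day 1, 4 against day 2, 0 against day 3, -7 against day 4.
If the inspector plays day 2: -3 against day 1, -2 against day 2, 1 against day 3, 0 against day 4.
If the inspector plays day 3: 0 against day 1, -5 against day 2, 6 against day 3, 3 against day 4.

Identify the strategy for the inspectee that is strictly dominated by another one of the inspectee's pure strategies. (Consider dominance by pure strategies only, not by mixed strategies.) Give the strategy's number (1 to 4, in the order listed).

3

The inspectee prefers columns that give the inspector less. Compare day 3 with day 1: -4 < 0, -3 < 1, 0 < 6.
So day 1 strictly dominates day 3 for the inspectee; day 3 is strictly dominated.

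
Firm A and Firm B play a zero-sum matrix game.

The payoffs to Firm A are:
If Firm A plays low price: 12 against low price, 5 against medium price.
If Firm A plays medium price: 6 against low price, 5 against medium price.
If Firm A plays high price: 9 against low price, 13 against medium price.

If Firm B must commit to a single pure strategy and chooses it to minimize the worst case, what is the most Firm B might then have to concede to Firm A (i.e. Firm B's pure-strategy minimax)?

The worst case (largest entry) in each column is low price: 12, medium price: 13.
The best (smallest) of these is 12.

12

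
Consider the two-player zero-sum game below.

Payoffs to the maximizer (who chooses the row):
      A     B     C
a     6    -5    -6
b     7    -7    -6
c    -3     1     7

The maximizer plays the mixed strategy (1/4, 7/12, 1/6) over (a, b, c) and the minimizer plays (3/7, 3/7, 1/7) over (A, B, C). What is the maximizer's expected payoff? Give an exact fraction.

Against (3/7, 3/7, 1/7), each row's expected payoff is a: -3/7; b: -6/7; c: 1/7.
Taking the (1/4, 7/12, 1/6)-weighted average: (1/4)·(-3/7) + (7/12)·(-6/7) + (1/6)·(1/7) = -7/12.

-7/12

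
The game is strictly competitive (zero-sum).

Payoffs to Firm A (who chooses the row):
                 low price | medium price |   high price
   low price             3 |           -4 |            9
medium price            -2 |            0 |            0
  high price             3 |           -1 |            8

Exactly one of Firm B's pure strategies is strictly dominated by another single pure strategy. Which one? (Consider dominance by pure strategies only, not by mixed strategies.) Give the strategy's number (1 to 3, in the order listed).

Firm B prefers columns that give Firm A less. Compare high price with low price: 3 < 9, -2 < 0, 3 < 8.
So low price strictly dominates high price for Firm B; high price is strictly dominated.

3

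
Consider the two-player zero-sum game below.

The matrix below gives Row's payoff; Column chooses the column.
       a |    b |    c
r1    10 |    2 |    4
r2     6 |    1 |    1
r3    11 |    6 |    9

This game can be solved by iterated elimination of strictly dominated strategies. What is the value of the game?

6

Row r2 is strictly dominated by row r1 (10>6, 2>1, 4>1); eliminate r2.
Column a is strictly dominated by b for Column (2<10, 6<11); eliminate a.
Column c is strictly dominated by b for Column (2<4, 6<9); eliminate c.
Row r1 is strictly dominated by row r3 (6>2); eliminate r1.
Only (r3, b) remains, with payoff 6.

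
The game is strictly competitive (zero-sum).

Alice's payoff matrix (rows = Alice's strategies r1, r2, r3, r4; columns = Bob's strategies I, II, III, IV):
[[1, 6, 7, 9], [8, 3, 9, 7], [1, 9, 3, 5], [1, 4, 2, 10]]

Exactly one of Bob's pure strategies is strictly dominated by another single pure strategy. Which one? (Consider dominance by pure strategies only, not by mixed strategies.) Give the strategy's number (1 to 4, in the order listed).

3

Bob prefers columns that give Alice less. Compare III with I: 1 < 7, 8 < 9, 1 < 3, 1 < 2.
So I strictly dominates III for Bob; III is strictly dominated.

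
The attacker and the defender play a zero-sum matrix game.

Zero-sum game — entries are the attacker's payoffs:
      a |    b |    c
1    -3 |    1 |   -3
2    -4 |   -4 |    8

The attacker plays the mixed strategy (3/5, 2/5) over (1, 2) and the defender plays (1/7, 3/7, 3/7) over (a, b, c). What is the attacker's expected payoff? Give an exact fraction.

Against (1/7, 3/7, 3/7), each row's expected payoff is 1: -9/7; 2: 8/7.
Taking the (3/5, 2/5)-weighted average: (3/5)·(-9/7) + (2/5)·(8/7) = -11/35.

-11/35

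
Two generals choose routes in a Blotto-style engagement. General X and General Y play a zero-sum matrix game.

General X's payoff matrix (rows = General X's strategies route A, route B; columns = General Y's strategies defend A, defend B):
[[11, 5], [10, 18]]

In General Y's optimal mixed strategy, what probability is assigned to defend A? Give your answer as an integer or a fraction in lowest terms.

13/14

Row minima are 5 and 10, so General X's maximin is 10; column maxima are 11 and 18, so General Y's minimax is 11. These differ, so the equilibrium is in mixed strategies.
Let General Y play defend A with probability q. General X is indifferent when 11q + 5(1−q) = 10q + 18(1−q), giving q = 13/14.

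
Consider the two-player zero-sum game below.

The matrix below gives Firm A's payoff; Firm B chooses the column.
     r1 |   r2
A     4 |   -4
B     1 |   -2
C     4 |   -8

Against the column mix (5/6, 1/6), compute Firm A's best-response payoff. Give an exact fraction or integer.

8/3

A: (4)·(5/6) + (-4)·(1/6) = 8/3.
B: (1)·(5/6) + (-2)·(1/6) = 1/2.
C: (4)·(5/6) + (-8)·(1/6) = 2.
The best pure response is A with expected payoff 8/3.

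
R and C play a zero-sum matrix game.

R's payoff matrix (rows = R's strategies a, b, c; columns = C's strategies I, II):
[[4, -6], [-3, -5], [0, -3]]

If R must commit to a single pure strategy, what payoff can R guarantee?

The worst-case payoff for each row is a: -6, b: -5, c: -3.
The best of these is -3.

-3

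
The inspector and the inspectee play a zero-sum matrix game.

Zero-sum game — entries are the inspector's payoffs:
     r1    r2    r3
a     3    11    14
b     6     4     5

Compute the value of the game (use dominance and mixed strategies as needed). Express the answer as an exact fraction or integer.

Column r3 is strictly dominated by r2 for the inspectee (it gives the inspector more in every row).
The remaining 2×2 game on (a, b) × (r1, r2) has no saddle point. Let the inspector play a with probability p; indifference gives 3p + 6(1−p) = 11p + 4(1−p), so p = 1/5.
Similarly the inspectee's optimal q on r1 is 7/10, and the value is 3·(7/10) + (11)·(3/10) = 27/5.

27/5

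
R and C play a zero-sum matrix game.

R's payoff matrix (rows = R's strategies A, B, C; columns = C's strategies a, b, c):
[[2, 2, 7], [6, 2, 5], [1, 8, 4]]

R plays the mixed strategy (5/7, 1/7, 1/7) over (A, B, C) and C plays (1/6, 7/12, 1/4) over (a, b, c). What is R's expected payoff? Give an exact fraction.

Against (1/6, 7/12, 1/4), each row's expected payoff is A: 13/4; B: 41/12; C: 35/6.
Taking the (5/7, 1/7, 1/7)-weighted average: (5/7)·(13/4) + (1/7)·(41/12) + (1/7)·(35/6) = 51/14.

51/14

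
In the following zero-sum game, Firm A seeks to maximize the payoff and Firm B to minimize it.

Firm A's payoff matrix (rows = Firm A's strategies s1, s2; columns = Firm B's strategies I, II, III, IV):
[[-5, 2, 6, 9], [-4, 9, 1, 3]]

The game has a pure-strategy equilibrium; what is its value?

Row minima: -5, -4 → Firm A's maximin is -4.
Column maxima: -4, 9, 6, 9 → Firm B's minimax is -4.
They coincide at (s2, I), so the value is -4.

-4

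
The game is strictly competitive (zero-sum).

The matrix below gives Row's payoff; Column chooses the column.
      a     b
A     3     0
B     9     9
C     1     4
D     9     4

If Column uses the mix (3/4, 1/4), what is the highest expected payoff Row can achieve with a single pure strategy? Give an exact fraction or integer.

A: (3)·(3/4) + (0)·(1/4) = 9/4.
B: (9)·(3/4) + (9)·(1/4) = 9.
C: (1)·(3/4) + (4)·(1/4) = 7/4.
D: (9)·(3/4) + (4)·(1/4) = 31/4.
The best pure response is B with expected payoff 9.

9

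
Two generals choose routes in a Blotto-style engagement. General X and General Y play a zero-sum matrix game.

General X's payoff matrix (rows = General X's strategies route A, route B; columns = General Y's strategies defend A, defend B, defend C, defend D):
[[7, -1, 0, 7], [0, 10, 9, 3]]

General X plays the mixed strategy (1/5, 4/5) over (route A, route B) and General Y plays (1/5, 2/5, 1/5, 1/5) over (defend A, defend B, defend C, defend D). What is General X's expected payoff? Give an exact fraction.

28/5

Against (1/5, 2/5, 1/5, 1/5), each row's expected payoff is route A: 12/5; route B: 32/5.
Taking the (1/5, 4/5)-weighted average: (1/5)·(12/5) + (4/5)·(32/5) = 28/5.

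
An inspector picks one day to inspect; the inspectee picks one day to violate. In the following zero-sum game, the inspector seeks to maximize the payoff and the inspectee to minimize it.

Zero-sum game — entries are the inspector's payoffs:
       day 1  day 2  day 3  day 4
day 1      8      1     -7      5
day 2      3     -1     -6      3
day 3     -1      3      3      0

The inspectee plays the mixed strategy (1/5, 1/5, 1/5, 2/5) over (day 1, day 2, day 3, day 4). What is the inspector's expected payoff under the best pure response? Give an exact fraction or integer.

day 1: (8)·(1/5) + (1)·(1/5) + (-7)·(1/5) + (5)·(2/5) = 12/5.
day 2: (3)·(1/5) + (-1)·(1/5) + (-6)·(1/5) + (3)·(2/5) = 2/5.
day 3: (-1)·(1/5) + (3)·(1/5) + (3)·(1/5) + (0)·(2/5) = 1.
The best pure response is day 1 with expected payoff 12/5.

12/5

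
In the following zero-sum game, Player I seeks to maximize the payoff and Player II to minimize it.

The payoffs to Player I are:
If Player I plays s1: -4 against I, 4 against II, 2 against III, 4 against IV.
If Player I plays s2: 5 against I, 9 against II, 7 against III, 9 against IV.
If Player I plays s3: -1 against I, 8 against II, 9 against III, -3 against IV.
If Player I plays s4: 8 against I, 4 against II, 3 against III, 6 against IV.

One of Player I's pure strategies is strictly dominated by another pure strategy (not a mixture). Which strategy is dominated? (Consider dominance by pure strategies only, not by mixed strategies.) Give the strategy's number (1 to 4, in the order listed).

1

Compare s1 with s2: 5 > -4, 9 > 4, 7 > 2, 9 > 4.
So s2 strictly dominates s1 for Player I; s1 is strictly dominated.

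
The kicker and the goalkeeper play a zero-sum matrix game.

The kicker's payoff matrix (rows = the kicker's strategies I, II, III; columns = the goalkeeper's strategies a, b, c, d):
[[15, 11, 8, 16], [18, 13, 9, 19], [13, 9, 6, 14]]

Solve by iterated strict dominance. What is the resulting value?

Row III is strictly dominated by row I (15>13, 11>9, 8>6, 16>14); eliminate III.
Column a is strictly dominated by b for the goalkeeper (11<15, 13<18); eliminate a.
Row I is strictly dominated by row II (13>11, 9>8, 19>16); eliminate I.
Column b is strictly dominated by c for the goalkeeper (9<13); eliminate b.
Column d is strictly dominated by c for the goalkeeper (9<19); eliminate d.
Only (II, c) remains, with payoff 9.

9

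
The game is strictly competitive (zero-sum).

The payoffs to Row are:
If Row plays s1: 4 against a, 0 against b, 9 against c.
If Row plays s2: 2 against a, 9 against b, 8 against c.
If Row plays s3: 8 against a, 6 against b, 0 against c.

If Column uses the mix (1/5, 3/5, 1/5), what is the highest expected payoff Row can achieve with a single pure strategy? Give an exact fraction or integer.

37/5

s1: (4)·(1/5) + (0)·(3/5) + (9)·(1/5) = 13/5.
s2: (2)·(1/5) + (9)·(3/5) + (8)·(1/5) = 37/5.
s3: (8)·(1/5) + (6)·(3/5) + (0)·(1/5) = 26/5.
The best pure response is s2 with expected payoff 37/5.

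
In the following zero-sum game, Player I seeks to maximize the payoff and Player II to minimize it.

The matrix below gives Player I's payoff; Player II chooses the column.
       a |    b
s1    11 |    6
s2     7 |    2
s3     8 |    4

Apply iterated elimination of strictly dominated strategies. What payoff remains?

Column a is strictly dominated by b for Player II (6<11, 2<7, 4<8); eliminate a.
Row s2 is strictly dominated by row s1 (6>2); eliminate s2.
Row s3 is strictly dominated by row s1 (6>4); eliminate s3.
Only (s1, b) remains, with payoff 6.

6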